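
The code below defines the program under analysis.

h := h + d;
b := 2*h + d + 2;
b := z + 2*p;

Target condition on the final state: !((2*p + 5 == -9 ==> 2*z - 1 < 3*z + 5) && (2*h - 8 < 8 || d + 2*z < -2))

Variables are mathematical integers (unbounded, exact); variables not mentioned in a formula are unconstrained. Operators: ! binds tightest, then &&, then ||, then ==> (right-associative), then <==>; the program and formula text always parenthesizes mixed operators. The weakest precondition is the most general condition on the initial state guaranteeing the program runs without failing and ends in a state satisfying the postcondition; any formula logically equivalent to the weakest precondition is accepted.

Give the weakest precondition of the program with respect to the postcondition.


Working backward. After the program, the postcondition !((2*p + 5 == -9 ==> 2*z - 1 < 3*z + 5) && (2*h - 8 < 8 || d + 2*z < -2)) must hold; in canonical form it is !((2*p == -14 ==> z > -6) && (2*h < 16 || d + 2*z < -2)).
Before b := z + 2*p: !((2*p == -14 ==> z > -6) && (2*h < 16 || d + 2*z < -2))
Before b := 2*h + d + 2: !((2*p == -14 ==> z > -6) && (2*h < 16 || d + 2*z < -2))
Before h := h + d: !((2*p == -14 ==> z > -6) && (2*d + 2*h < 16 || d + 2*z < -2))
Answer: WP = !((2*p == -14 ==> z > -6) && (2*d + 2*h < 16 || d + 2*z < -2))


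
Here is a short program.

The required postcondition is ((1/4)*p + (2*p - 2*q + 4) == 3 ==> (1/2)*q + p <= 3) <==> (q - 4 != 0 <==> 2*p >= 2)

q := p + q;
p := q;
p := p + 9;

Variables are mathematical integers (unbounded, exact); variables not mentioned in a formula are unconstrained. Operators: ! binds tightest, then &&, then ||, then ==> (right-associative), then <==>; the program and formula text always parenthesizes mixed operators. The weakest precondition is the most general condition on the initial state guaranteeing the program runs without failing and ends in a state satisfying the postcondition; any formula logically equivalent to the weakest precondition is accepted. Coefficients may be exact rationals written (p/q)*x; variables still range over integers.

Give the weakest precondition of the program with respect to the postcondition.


Working backward. After the program, the postcondition ((1/4)*p + (2*p - 2*q + 4) == 3 ==> (1/2)*q + p <= 3) <==> (q - 4 != 0 <==> 2*p >= 2) must hold; in canonical form it is ((9/4)*p == 2*q - 1 ==> p + (1/2)*q <= 3) <==> (q != 4 <==> 2*p >= 2).
Before p := p + 9: ((9/4)*p == 2*q - 85/4 ==> p + (1/2)*q <= -6) <==> (q != 4 <==> 2*p >= -16)
Before p := q: ((1/4)*q == -85/4 ==> (3/2)*q <= -6) <==> (q != 4 <==> 2*q >= -16)
Before q := p + q: ((1/4)*p + (1/4)*q == -85/4 ==> (3/2)*p + (3/2)*q <= -6) <==> (p + q != 4 <==> 2*p + 2*q >= -16)
Answer: WP = ((1/4)*p + (1/4)*q == -85/4 ==> (3/2)*p + (3/2)*q <= -6) <==> (p + q != 4 <==> 2*p + 2*q >= -16)


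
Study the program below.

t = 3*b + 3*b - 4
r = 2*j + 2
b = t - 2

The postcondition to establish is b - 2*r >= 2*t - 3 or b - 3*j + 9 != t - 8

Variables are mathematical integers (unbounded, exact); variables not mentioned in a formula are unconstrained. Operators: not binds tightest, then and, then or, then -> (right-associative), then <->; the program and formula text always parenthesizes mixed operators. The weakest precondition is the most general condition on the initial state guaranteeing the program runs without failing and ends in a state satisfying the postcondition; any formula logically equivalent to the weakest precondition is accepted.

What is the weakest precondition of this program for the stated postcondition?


Working backward. After the program, the postcondition b - 2*r >= 2*t - 3 or b - 3*j + 9 != t - 8 must hold; in canonical form it is b >= 2*r + 2*t - 3 or b != 3*j + t - 17.
Before b := t - 2: 2*r + t <= 1 or 3*j != 15
Before r := 2*j + 2: 4*j + t <= -3 or 3*j != 15
Before t := 3*b + 3*b - 4: 6*b + 4*j <= 1 or 3*j != 15
Answer: WP = 6*b + 4*j <= 1 or 3*j != 15


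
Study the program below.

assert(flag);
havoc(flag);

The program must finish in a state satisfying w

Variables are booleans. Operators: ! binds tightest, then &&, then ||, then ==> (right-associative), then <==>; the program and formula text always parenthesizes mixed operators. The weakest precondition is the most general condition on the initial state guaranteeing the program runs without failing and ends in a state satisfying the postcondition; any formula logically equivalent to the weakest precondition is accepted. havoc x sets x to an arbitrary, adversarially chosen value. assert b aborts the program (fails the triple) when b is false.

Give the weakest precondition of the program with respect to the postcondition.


Working backward. After the program, w must hold.
Before havoc flag: w
Before assert flag: flag && w
Answer: WP = flag && w


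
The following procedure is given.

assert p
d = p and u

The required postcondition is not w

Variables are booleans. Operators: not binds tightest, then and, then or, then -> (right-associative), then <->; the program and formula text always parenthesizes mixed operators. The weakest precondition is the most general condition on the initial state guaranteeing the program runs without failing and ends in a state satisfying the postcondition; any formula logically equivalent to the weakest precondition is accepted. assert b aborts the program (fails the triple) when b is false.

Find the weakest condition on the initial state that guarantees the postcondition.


Working backward. After the program, not w must hold.
Before d := p and u: not w
Before assert p: p and (not w)
Answer: WP = p and (not w)


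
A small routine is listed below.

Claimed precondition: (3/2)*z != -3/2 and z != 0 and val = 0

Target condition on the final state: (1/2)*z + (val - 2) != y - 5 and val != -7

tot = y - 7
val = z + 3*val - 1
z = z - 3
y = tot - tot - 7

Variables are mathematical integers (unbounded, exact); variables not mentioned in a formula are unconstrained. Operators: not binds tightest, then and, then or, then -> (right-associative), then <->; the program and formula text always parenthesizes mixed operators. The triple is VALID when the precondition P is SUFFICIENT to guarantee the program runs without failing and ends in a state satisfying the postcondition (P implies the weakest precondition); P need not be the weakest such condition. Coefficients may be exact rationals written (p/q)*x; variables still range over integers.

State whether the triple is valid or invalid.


Working backward. After the program, the postcondition (1/2)*z + (val - 2) != y - 5 and val != -7 must hold; in canonical form it is val + (1/2)*z != y - 3 and val != -7.
Before y := tot - tot - 7: val + (1/2)*z != -10 and val != -7
Before z := z - 3: val + (1/2)*z != -17/2 and val != -7
Before val := z + 3*val - 1: 3*val + (3/2)*z != -15/2 and 3*val + z != -6
Before tot := y - 7: 3*val + (3/2)*z != -15/2 and 3*val + z != -6
The weakest precondition is 3*val + (3/2)*z != -15/2 and 3*val + z != -6.
Check whether (3/2)*z != -3/2 and z != 0 and val = 0 implies it.
Countermodel: at the initial state val = 0, z = -6, the precondition holds but the weakest precondition fails.
Answer: invalid


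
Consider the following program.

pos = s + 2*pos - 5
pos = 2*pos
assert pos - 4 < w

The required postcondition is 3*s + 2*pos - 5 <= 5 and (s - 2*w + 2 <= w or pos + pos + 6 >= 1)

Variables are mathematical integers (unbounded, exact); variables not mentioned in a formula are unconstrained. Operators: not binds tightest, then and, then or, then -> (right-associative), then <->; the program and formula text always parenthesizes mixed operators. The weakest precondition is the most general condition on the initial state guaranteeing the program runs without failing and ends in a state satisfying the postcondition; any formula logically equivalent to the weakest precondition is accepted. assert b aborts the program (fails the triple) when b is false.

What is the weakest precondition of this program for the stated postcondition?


Working backward. After the program, the postcondition 3*s + 2*pos - 5 <= 5 and (s - 2*w + 2 <= w or pos + pos + 6 >= 1) must hold; in canonical form it is 2*pos + 3*s <= 10 and (s <= 3*w - 2 or 2*pos >= -5).
Before assert pos - 4 < w: pos < w + 4 and 2*pos + 3*s <= 10 and (s <= 3*w - 2 or 2*pos >= -5)
Before pos := 2*pos: 2*pos < w + 4 and 4*pos + 3*s <= 10 and (s <= 3*w - 2 or 4*pos >= -5)
Before pos := s + 2*pos - 5: 4*pos + 2*s < w + 14 and 8*pos + 7*s <= 30 and (s <= 3*w - 2 or 8*pos + 4*s >= 15)
Answer: WP = 4*pos + 2*s < w + 14 and 8*pos + 7*s <= 30 and (s <= 3*w - 2 or 8*pos + 4*s >= 15)


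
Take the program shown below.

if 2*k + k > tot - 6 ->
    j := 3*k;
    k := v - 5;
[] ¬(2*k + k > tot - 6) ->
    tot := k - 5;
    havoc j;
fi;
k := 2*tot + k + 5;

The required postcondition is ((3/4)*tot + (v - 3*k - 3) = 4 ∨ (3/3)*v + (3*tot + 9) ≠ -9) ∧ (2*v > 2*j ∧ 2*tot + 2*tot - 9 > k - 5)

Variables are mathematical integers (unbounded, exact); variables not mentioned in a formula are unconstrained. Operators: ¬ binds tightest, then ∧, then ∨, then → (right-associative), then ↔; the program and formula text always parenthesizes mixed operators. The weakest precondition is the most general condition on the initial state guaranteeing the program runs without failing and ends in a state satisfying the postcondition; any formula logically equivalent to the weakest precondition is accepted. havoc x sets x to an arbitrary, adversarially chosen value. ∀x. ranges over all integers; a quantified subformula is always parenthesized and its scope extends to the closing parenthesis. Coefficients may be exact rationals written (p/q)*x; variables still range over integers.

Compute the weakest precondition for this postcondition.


Working backward. After the program, the postcondition ((3/4)*tot + (v - 3*k - 3) = 4 ∨ (3/3)*v + (3*tot + 9) ≠ -9) ∧ (2*v > 2*j ∧ 2*tot + 2*tot - 9 > k - 5) must hold; in canonical form it is ((3/4)*tot + v = 3*k + 7 ∨ 3*tot + v ≠ -18) ∧ 2*v > 2*j ∧ 4*tot > k + 4.
Before k := 2*tot + k + 5: (v = 3*k + (21/4)*tot + 22 ∨ 3*tot + v ≠ -18) ∧ 2*v > 2*j ∧ 2*tot > k + 9
Then branch requires ((21/4)*tot + 2*v = -7 ∨ 3*tot + v ≠ -18) ∧ 2*v > 6*k ∧ 2*tot > v + 4; else branch requires ∀j_1. ((v = (33/4)*k - 17/4 ∨ 3*k + v ≠ -3) ∧ 2*v > 2*j_1 ∧ k > 19).
Before the if: (3*k > tot - 6 → (((21/4)*tot + 2*v = -7 ∨ 3*tot + v ≠ -18) ∧ 2*v > 6*k ∧ 2*tot > v + 4)) ∧ ((¬(3*k > tot - 6)) → (∀j_1. ((v = (33/4)*k - 17/4 ∨ 3*k + v ≠ -3) ∧ 2*v > 2*j_1 ∧ k > 19)))
Answer: WP = (3*k > tot - 6 → (((21/4)*tot + 2*v = -7 ∨ 3*tot + v ≠ -18) ∧ 2*v > 6*k ∧ 2*tot > v + 4)) ∧ ((¬(3*k > tot - 6)) → (∀j_1. ((v = (33/4)*k - 17/4 ∨ 3*k + v ≠ -3) ∧ 2*v > 2*j_1 ∧ k > 19)))


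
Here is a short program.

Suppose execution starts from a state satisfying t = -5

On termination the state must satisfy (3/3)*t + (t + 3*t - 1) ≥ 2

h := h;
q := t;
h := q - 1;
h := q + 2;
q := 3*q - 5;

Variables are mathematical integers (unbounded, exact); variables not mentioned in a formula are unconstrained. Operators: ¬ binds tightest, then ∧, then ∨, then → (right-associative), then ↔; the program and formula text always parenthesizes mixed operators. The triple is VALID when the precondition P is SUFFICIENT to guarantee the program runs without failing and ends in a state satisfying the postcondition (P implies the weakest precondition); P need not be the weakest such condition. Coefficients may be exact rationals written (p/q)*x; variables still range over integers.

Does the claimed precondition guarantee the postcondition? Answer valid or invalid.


Working backward. After the program, the postcondition (3/3)*t + (t + 3*t - 1) ≥ 2 must hold; in canonical form it is 5*t ≥ 3.
Before q := 3*q - 5: 5*t ≥ 3
Before h := q + 2: 5*t ≥ 3
Before h := q - 1: 5*t ≥ 3
Before q := t: 5*t ≥ 3
Before h := h: 5*t ≥ 3
The weakest precondition is 5*t ≥ 3.
Check whether t = -5 implies it.
Countermodel: at the initial state t = -5, the precondition holds but the weakest precondition fails.
Answer: invalid


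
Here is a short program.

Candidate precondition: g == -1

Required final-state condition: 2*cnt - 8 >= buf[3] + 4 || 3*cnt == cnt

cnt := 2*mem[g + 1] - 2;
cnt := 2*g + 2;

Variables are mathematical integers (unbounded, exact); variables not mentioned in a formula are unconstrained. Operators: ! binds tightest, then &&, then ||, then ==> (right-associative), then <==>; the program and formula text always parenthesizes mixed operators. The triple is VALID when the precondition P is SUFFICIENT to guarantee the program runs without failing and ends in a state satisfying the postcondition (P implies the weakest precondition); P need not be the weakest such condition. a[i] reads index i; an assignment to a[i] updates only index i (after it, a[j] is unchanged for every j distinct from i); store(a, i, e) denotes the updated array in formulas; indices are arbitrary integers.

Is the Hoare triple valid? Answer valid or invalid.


Working backward. After the program, the postcondition 2*cnt - 8 >= buf[3] + 4 || 3*cnt == cnt must hold; in canonical form it is 2*cnt >= buf[3] + 12 || 2*cnt == 0.
Before cnt := 2*g + 2: 4*g >= buf[3] + 8 || 4*g == -4
Before cnt := 2*mem[g + 1] - 2: 4*g >= buf[3] + 8 || 4*g == -4
The weakest precondition is 4*g >= buf[3] + 8 || 4*g == -4.
Check whether g == -1 implies it.
Every state satisfying the precondition satisfies the weakest precondition: the implication holds.
Answer: valid


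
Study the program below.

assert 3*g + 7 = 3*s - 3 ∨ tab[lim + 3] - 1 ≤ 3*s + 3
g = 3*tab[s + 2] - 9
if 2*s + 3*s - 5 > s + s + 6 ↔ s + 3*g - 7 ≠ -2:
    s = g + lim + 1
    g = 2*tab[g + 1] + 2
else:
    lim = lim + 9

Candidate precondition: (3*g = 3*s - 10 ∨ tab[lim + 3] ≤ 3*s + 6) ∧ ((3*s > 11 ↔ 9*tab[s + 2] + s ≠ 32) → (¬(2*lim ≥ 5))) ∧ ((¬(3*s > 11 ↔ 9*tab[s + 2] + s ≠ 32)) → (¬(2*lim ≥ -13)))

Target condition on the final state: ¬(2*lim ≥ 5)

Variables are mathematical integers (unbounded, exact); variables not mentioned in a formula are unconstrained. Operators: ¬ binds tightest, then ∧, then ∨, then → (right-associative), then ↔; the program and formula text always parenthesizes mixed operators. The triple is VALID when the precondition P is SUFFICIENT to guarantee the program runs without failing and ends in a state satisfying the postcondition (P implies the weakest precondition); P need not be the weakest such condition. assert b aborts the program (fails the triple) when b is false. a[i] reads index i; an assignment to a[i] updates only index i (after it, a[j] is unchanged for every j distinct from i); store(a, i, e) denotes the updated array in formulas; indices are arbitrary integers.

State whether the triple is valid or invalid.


Working backward. After the program, ¬(2*lim ≥ 5) must hold.
Then branch requires ¬(2*lim ≥ 5); else branch requires ¬(2*lim ≥ -13).
Before the if: ((3*s > 11 ↔ 3*g + s ≠ 5) → (¬(2*lim ≥ 5))) ∧ ((¬(3*s > 11 ↔ 3*g + s ≠ 5)) → (¬(2*lim ≥ -13)))
Before g := 3*tab[s + 2] - 9: ((3*s > 11 ↔ 9*tab[s + 2] + s ≠ 32) → (¬(2*lim ≥ 5))) ∧ ((¬(3*s > 11 ↔ 9*tab[s + 2] + s ≠ 32)) → (¬(2*lim ≥ -13)))
Before assert 3*g + 7 = 3*s - 3 ∨ tab[lim + 3] - 1 ≤ 3*s + 3: (3*g = 3*s - 10 ∨ tab[lim + 3] ≤ 3*s + 4) ∧ ((3*s > 11 ↔ 9*tab[s + 2] + s ≠ 32) → (¬(2*lim ≥ 5))) ∧ ((¬(3*s > 11 ↔ 9*tab[s + 2] + s ≠ 32)) → (¬(2*lim ≥ -13)))
The weakest precondition is (3*g = 3*s - 10 ∨ tab[lim + 3] ≤ 3*s + 4) ∧ ((3*s > 11 ↔ 9*tab[s + 2] + s ≠ 32) → (¬(2*lim ≥ 5))) ∧ ((¬(3*s > 11 ↔ 9*tab[s + 2] + s ≠ 32)) → (¬(2*lim ≥ -13))).
Check whether (3*g = 3*s - 10 ∨ tab[lim + 3] ≤ 3*s + 6) ∧ ((3*s > 11 ↔ 9*tab[s + 2] + s ≠ 32) → (¬(2*lim ≥ 5))) ∧ ((¬(3*s > 11 ↔ 9*tab[s + 2] + s ≠ 32)) → (¬(2*lim ≥ -13))) implies it.
Countermodel: at the initial state g = 0, lim = -7, s = 0, tab = {[-4] = 5, [2] = 5, elsewhere 5}, the precondition holds but the weakest precondition fails.
Answer: invalid


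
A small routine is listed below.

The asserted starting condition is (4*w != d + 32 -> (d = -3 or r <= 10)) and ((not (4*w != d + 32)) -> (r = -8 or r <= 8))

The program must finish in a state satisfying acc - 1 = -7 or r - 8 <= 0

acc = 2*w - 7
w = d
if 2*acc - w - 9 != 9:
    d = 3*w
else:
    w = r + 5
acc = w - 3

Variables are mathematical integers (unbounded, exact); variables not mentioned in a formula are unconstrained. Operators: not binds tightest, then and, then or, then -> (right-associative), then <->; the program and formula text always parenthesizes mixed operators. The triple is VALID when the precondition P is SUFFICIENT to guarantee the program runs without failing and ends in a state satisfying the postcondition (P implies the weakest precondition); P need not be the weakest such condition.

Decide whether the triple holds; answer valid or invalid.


Working backward. After the program, the postcondition acc - 1 = -7 or r - 8 <= 0 must hold; in canonical form it is acc = -6 or r <= 8.
Before acc := w - 3: w = -3 or r <= 8
Then branch requires w = -3 or r <= 8; else branch requires r = -8 or r <= 8.
Before the if: (2*acc != w + 18 -> (w = -3 or r <= 8)) and ((not (2*acc != w + 18)) -> (r = -8 or r <= 8))
Before w := d: (2*acc != d + 18 -> (d = -3 or r <= 8)) and ((not (2*acc != d + 18)) -> (r = -8 or r <= 8))
Before acc := 2*w - 7: (4*w != d + 32 -> (d = -3 or r <= 8)) and ((not (4*w != d + 32)) -> (r = -8 or r <= 8))
The weakest precondition is (4*w != d + 32 -> (d = -3 or r <= 8)) and ((not (4*w != d + 32)) -> (r = -8 or r <= 8)).
Check whether (4*w != d + 32 -> (d = -3 or r <= 10)) and ((not (4*w != d + 32)) -> (r = -8 or r <= 8)) implies it.
Countermodel: at the initial state d = -4, r = 9, w = 0, the precondition holds but the weakest precondition fails.
Answer: invalid


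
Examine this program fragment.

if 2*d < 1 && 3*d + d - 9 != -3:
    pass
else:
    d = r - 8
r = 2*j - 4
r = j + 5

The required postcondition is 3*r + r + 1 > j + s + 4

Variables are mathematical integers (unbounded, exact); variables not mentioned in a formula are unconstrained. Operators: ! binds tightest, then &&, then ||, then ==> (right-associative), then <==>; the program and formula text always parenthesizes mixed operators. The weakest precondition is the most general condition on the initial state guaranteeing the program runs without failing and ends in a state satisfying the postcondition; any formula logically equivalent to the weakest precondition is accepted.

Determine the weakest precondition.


Working backward. After the program, the postcondition 3*r + r + 1 > j + s + 4 must hold; in canonical form it is 4*r > j + s + 3.
Before r := j + 5: 3*j > s - 17
Before r := 2*j - 4: 3*j > s - 17
Then branch requires 3*j > s - 17; else branch requires 3*j > s - 17.
Before the if: ((2*d < 1 && 4*d != 6) ==> 3*j > s - 17) && ((!(2*d < 1 && 4*d != 6)) ==> 3*j > s - 17)
Answer: WP = ((2*d < 1 && 4*d != 6) ==> 3*j > s - 17) && ((!(2*d < 1 && 4*d != 6)) ==> 3*j > s - 17)


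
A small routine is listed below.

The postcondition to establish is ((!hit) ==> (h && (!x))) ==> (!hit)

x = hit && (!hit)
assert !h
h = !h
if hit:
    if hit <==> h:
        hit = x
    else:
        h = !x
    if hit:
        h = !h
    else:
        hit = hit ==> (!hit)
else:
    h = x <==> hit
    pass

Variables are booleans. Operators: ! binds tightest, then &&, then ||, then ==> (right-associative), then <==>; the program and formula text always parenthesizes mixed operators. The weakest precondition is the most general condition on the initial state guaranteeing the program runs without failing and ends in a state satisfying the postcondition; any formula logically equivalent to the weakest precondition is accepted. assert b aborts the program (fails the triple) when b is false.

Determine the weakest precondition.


Working backward. After the program, ((!hit) ==> (h && (!x))) ==> (!hit) must hold.
Then branch requires ((hit <==> h) ==> ((x ==> (((!x) ==> ((!h) && (!x))) ==> (!x))) && ((!x) ==> (((!(x ==> (!x))) ==> (h && (!x))) ==> (!(x ==> (!x))))))) && ((!(hit <==> h)) ==> ((hit ==> (hit ==> (!hit))) && ((!hit) ==> (((!(hit ==> (!hit))) ==> (!x)) ==> (!(hit ==> (!hit))))))); else branch requires ((!hit) ==> ((x <==> hit) && (!x))) ==> (!hit).
Before the if: (hit ==> (((hit <==> h) ==> ((x ==> (((!x) ==> ((!h) && (!x))) ==> (!x))) && ((!x) ==> (((!(x ==> (!x))) ==> (h && (!x))) ==> (!(x ==> (!x))))))) && ((!(hit <==> h)) ==> ((hit ==> (hit ==> (!hit))) && ((!hit) ==> (((!(hit ==> (!hit))) ==> (!x)) ==> (!(hit ==> (!hit))))))))) && ((!hit) ==> (((!hit) ==> ((x <==> hit) && (!x))) ==> (!hit)))
Before h := !h: (hit ==> (((hit <==> (!h)) ==> ((x ==> (((!x) ==> (h && (!x))) ==> (!x))) && ((!x) ==> (((!(x ==> (!x))) ==> ((!h) && (!x))) ==> (!(x ==> (!x))))))) && ((!(hit <==> (!h))) ==> ((hit ==> (hit ==> (!hit))) && ((!hit) ==> (((!(hit ==> (!hit))) ==> (!x)) ==> (!(hit ==> (!hit))))))))) && ((!hit) ==> (((!hit) ==> ((x <==> hit) && (!x))) ==> (!hit)))
Before assert !h: (!h) && (hit ==> (((hit <==> (!h)) ==> ((x ==> (((!x) ==> (h && (!x))) ==> (!x))) && ((!x) ==> (((!(x ==> (!x))) ==> ((!h) && (!x))) ==> (!(x ==> (!x))))))) && ((!(hit <==> (!h))) ==> ((hit ==> (hit ==> (!hit))) && ((!hit) ==> (((!(hit ==> (!hit))) ==> (!x)) ==> (!(hit ==> (!hit))))))))) && ((!hit) ==> (((!hit) ==> ((x <==> hit) && (!x))) ==> (!hit)))
Before x := hit && (!hit): (!h) && (hit ==> ((!(hit <==> (!h))) && ((!(hit <==> (!h))) ==> ((hit ==> (hit ==> (!hit))) && ((!hit) ==> (!(hit ==> (!hit))))))))
Answer: WP = (!h) && (hit ==> ((!(hit <==> (!h))) && ((!(hit <==> (!h))) ==> ((hit ==> (hit ==> (!hit))) && ((!hit) ==> (!(hit ==> (!hit))))))))


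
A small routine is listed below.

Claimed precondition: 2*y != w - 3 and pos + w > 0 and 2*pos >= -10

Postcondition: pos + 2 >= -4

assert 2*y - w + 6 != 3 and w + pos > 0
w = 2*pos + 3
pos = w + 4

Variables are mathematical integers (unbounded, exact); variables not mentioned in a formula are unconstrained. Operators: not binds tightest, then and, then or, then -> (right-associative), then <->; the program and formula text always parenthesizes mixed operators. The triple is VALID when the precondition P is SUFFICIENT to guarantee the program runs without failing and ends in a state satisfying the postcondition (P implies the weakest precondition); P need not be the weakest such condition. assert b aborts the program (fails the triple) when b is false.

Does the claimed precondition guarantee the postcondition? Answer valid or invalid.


Working backward. After the program, the postcondition pos + 2 >= -4 must hold; in canonical form it is pos >= -6.
Before pos := w + 4: w >= -10
Before w := 2*pos + 3: 2*pos >= -13
Before assert 2*y - w + 6 != 3 and w + pos > 0: 2*y != w - 3 and pos + w > 0 and 2*pos >= -13
The weakest precondition is 2*y != w - 3 and pos + w > 0 and 2*pos >= -13.
Check whether 2*y != w - 3 and pos + w > 0 and 2*pos >= -10 implies it.
Every state satisfying the precondition satisfies the weakest precondition: the implication holds.
Answer: valid


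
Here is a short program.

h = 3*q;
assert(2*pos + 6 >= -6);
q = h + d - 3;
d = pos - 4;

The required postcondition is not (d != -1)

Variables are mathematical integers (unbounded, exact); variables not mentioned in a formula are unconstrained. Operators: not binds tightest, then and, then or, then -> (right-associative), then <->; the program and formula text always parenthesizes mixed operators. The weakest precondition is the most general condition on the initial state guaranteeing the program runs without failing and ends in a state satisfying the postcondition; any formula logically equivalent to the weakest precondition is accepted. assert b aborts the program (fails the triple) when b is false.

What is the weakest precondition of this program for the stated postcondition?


Working backward. After the program, not (d != -1) must hold.
Before d := pos - 4: not (pos != 3)
Before q := h + d - 3: not (pos != 3)
Before assert 2*pos + 6 >= -6: 2*pos >= -12 and (not (pos != 3))
Before h := 3*q: 2*pos >= -12 and (not (pos != 3))
Answer: WP = 2*pos >= -12 and (not (pos != 3))


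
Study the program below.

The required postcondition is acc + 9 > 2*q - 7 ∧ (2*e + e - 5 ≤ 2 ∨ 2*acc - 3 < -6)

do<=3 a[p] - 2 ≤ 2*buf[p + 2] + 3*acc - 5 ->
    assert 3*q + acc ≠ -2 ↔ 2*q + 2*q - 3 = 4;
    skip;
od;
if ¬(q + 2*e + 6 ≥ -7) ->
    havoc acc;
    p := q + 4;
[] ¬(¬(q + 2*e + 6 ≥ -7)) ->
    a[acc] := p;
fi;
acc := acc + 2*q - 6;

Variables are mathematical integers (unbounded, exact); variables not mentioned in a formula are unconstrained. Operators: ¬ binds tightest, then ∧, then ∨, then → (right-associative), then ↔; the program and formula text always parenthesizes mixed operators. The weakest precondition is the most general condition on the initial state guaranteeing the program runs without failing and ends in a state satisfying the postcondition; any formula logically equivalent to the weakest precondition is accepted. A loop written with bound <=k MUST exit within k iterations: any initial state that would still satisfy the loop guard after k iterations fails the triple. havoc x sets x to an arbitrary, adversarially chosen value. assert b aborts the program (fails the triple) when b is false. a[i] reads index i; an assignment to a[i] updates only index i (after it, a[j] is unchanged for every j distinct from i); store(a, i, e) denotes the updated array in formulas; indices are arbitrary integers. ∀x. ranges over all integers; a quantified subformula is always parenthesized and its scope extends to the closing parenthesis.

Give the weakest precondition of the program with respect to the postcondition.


Working backward. After the program, the postcondition acc + 9 > 2*q - 7 ∧ (2*e + e - 5 ≤ 2 ∨ 2*acc - 3 < -6) must hold; in canonical form it is acc > 2*q - 16 ∧ (3*e ≤ 7 ∨ 2*acc < -3).
Before acc := acc + 2*q - 6: acc > -10 ∧ (3*e ≤ 7 ∨ 2*acc + 4*q < 9)
Then branch requires ∀acc_1. (acc_1 > -10 ∧ (3*e ≤ 7 ∨ 2*acc_1 + 4*q < 9)); else branch requires acc > -10 ∧ (3*e ≤ 7 ∨ 2*acc + 4*q < 9).
Before the if: ((¬(2*e + q ≥ -13)) → (∀acc_1. (acc_1 > -10 ∧ (3*e ≤ 7 ∨ 2*acc_1 + 4*q < 9)))) ∧ (2*e + q ≥ -13 → (acc > -10 ∧ (3*e ≤ 7 ∨ 2*acc + 4*q < 9)))
Before the loop (bound <=3), unroll the exhaustion recursion (WP_0 = exit-now case; WP_j = one more guarded iteration, up to j = 3):
  WP_0: (¬(a[p] ≤ 2*buf[p + 2] + 3*acc - 3)) ∧ ((¬(2*e + q ≥ -13)) → (∀acc_1. (acc_1 > -10 ∧ (3*e ≤ 7 ∨ 2*acc_1 + 4*q < 9)))) ∧ (2*e + q ≥ -13 → (acc > -10 ∧ (3*e ≤ 7 ∨ 2*acc + 4*q < 9)))
  WP_1: (a[p] ≤ 2*buf[p + 2] + 3*acc - 3 → ((acc + 3*q ≠ -2 ↔ 4*q = 7) ∧ (¬(a[p] ≤ 2*buf[p + 2] + 3*acc - 3)) ∧ ((¬(2*e + q ≥ -13)) → (∀acc_1. (acc_1 > -10 ∧ (3*e ≤ 7 ∨ 2*acc_1 + 4*q < 9)))) ∧ (2*e + q ≥ -13 → (acc > -10 ∧ (3*e ≤ 7 ∨ 2*acc + 4*q < 9))))) ∧ ((¬(a[p] ≤ 2*buf[p + 2] + 3*acc - 3)) → (((¬(2*e + q ≥ -13)) → (∀acc_1. (acc_1 > -10 ∧ (3*e ≤ 7 ∨ 2*acc_1 + 4*q < 9)))) ∧ (2*e + q ≥ -13 → (acc > -10 ∧ (3*e ≤ 7 ∨ 2*acc + 4*q < 9)))))
  WP_2: (a[p] ≤ 2*buf[p + 2] + 3*acc - 3 → ((acc + 3*q ≠ -2 ↔ 4*q = 7) ∧ (a[p] ≤ 2*buf[p + 2] + 3*acc - 3 → ((acc + 3*q ≠ -2 ↔ 4*q = 7) ∧ (¬(a[p] ≤ 2*buf[p + 2] + 3*acc - 3)) ∧ ((¬(2*e + q ≥ -13)) → (∀acc_1. (acc_1 > -10 ∧ (3*e ≤ 7 ∨ 2*acc_1 + 4*q < 9)))) ∧ (2*e + q ≥ -13 → (acc > -10 ∧ (3*e ≤ 7 ∨ 2*acc + 4*q < 9))))) ∧ ((¬(a[p] ≤ 2*buf[p + 2] + 3*acc - 3)) → (((¬(2*e + q ≥ -13)) → (∀acc_1. (acc_1 > -10 ∧ (3*e ≤ 7 ∨ 2*acc_1 + 4*q < 9)))) ∧ (2*e + q ≥ -13 → (acc > -10 ∧ (3*e ≤ 7 ∨ 2*acc + 4*q < 9))))))) ∧ ((¬(a[p] ≤ 2*buf[p + 2] + 3*acc - 3)) → (((¬(2*e + q ≥ -13)) → (∀acc_1. (acc_1 > -10 ∧ (3*e ≤ 7 ∨ 2*acc_1 + 4*q < 9)))) ∧ (2*e + q ≥ -13 → (acc > -10 ∧ (3*e ≤ 7 ∨ 2*acc + 4*q < 9)))))
  WP_3: (a[p] ≤ 2*buf[p + 2] + 3*acc - 3 → ((acc + 3*q ≠ -2 ↔ 4*q = 7) ∧ (a[p] ≤ 2*buf[p + 2] + 3*acc - 3 → ((acc + 3*q ≠ -2 ↔ 4*q = 7) ∧ (a[p] ≤ 2*buf[p + 2] + 3*acc - 3 → ((acc + 3*q ≠ -2 ↔ 4*q = 7) ∧ (¬(a[p] ≤ 2*buf[p + 2] + 3*acc - 3)) ∧ ((¬(2*e + q ≥ -13)) → (∀acc_1. (acc_1 > -10 ∧ (3*e ≤ 7 ∨ 2*acc_1 + 4*q < 9)))) ∧ (2*e + q ≥ -13 → (acc > -10 ∧ (3*e ≤ 7 ∨ 2*acc + 4*q < 9))))) ∧ ((¬(a[p] ≤ 2*buf[p + 2] + 3*acc - 3)) → (((¬(2*e + q ≥ -13)) → (∀acc_1. (acc_1 > -10 ∧ (3*e ≤ 7 ∨ 2*acc_1 + 4*q < 9)))) ∧ (2*e + q ≥ -13 → (acc > -10 ∧ (3*e ≤ 7 ∨ 2*acc + 4*q < 9))))))) ∧ ((¬(a[p] ≤ 2*buf[p + 2] + 3*acc - 3)) → (((¬(2*e + q ≥ -13)) → (∀acc_1. (acc_1 > -10 ∧ (3*e ≤ 7 ∨ 2*acc_1 + 4*q < 9)))) ∧ (2*e + q ≥ -13 → (acc > -10 ∧ (3*e ≤ 7 ∨ 2*acc + 4*q < 9))))))) ∧ ((¬(a[p] ≤ 2*buf[p + 2] + 3*acc - 3)) → (((¬(2*e + q ≥ -13)) → (∀acc_1. (acc_1 > -10 ∧ (3*e ≤ 7 ∨ 2*acc_1 + 4*q < 9)))) ∧ (2*e + q ≥ -13 → (acc > -10 ∧ (3*e ≤ 7 ∨ 2*acc + 4*q < 9)))))
So before the loop: (a[p] ≤ 2*buf[p + 2] + 3*acc - 3 → ((acc + 3*q ≠ -2 ↔ 4*q = 7) ∧ (a[p] ≤ 2*buf[p + 2] + 3*acc - 3 → ((acc + 3*q ≠ -2 ↔ 4*q = 7) ∧ (a[p] ≤ 2*buf[p + 2] + 3*acc - 3 → ((acc + 3*q ≠ -2 ↔ 4*q = 7) ∧ (¬(a[p] ≤ 2*buf[p + 2] + 3*acc - 3)) ∧ ((¬(2*e + q ≥ -13)) → (∀acc_1. (acc_1 > -10 ∧ (3*e ≤ 7 ∨ 2*acc_1 + 4*q < 9)))) ∧ (2*e + q ≥ -13 → (acc > -10 ∧ (3*e ≤ 7 ∨ 2*acc + 4*q < 9))))) ∧ ((¬(a[p] ≤ 2*buf[p + 2] + 3*acc - 3)) → (((¬(2*e + q ≥ -13)) → (∀acc_1. (acc_1 > -10 ∧ (3*e ≤ 7 ∨ 2*acc_1 + 4*q < 9)))) ∧ (2*e + q ≥ -13 → (acc > -10 ∧ (3*e ≤ 7 ∨ 2*acc + 4*q < 9))))))) ∧ ((¬(a[p] ≤ 2*buf[p + 2] + 3*acc - 3)) → (((¬(2*e + q ≥ -13)) → (∀acc_1. (acc_1 > -10 ∧ (3*e ≤ 7 ∨ 2*acc_1 + 4*q < 9)))) ∧ (2*e + q ≥ -13 → (acc > -10 ∧ (3*e ≤ 7 ∨ 2*acc + 4*q < 9))))))) ∧ ((¬(a[p] ≤ 2*buf[p + 2] + 3*acc - 3)) → (((¬(2*e + q ≥ -13)) → (∀acc_1. (acc_1 > -10 ∧ (3*e ≤ 7 ∨ 2*acc_1 + 4*q < 9)))) ∧ (2*e + q ≥ -13 → (acc > -10 ∧ (3*e ≤ 7 ∨ 2*acc + 4*q < 9)))))
Answer: WP = (a[p] ≤ 2*buf[p + 2] + 3*acc - 3 → ((acc + 3*q ≠ -2 ↔ 4*q = 7) ∧ (a[p] ≤ 2*buf[p + 2] + 3*acc - 3 → ((acc + 3*q ≠ -2 ↔ 4*q = 7) ∧ (a[p] ≤ 2*buf[p + 2] + 3*acc - 3 → ((acc + 3*q ≠ -2 ↔ 4*q = 7) ∧ (¬(a[p] ≤ 2*buf[p + 2] + 3*acc - 3)) ∧ ((¬(2*e + q ≥ -13)) → (∀acc_1. (acc_1 > -10 ∧ (3*e ≤ 7 ∨ 2*acc_1 + 4*q < 9)))) ∧ (2*e + q ≥ -13 → (acc > -10 ∧ (3*e ≤ 7 ∨ 2*acc + 4*q < 9))))) ∧ ((¬(a[p] ≤ 2*buf[p + 2] + 3*acc - 3)) → (((¬(2*e + q ≥ -13)) → (∀acc_1. (acc_1 > -10 ∧ (3*e ≤ 7 ∨ 2*acc_1 + 4*q < 9)))) ∧ (2*e + q ≥ -13 → (acc > -10 ∧ (3*e ≤ 7 ∨ 2*acc + 4*q < 9))))))) ∧ ((¬(a[p] ≤ 2*buf[p + 2] + 3*acc - 3)) → (((¬(2*e + q ≥ -13)) → (∀acc_1. (acc_1 > -10 ∧ (3*e ≤ 7 ∨ 2*acc_1 + 4*q < 9)))) ∧ (2*e + q ≥ -13 → (acc > -10 ∧ (3*e ≤ 7 ∨ 2*acc + 4*q < 9))))))) ∧ ((¬(a[p] ≤ 2*buf[p + 2] + 3*acc - 3)) → (((¬(2*e + q ≥ -13)) → (∀acc_1. (acc_1 > -10 ∧ (3*e ≤ 7 ∨ 2*acc_1 + 4*q < 9)))) ∧ (2*e + q ≥ -13 → (acc > -10 ∧ (3*e ≤ 7 ∨ 2*acc + 4*q < 9)))))


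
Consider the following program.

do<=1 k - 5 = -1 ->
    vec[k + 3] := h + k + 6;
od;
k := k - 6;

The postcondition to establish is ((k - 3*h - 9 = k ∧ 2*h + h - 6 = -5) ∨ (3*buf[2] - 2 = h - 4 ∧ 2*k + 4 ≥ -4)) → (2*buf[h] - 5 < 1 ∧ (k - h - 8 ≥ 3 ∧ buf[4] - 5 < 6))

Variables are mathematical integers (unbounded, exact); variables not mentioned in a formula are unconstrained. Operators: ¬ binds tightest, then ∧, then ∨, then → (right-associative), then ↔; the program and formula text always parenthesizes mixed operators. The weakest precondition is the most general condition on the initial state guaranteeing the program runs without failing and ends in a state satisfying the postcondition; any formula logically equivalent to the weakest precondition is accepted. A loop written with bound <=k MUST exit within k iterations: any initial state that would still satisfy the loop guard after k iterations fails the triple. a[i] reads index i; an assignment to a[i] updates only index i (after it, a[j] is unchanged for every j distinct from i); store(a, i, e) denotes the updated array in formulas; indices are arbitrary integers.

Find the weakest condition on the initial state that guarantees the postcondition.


Working backward. After the program, the postcondition ((k - 3*h - 9 = k ∧ 2*h + h - 6 = -5) ∨ (3*buf[2] - 2 = h - 4 ∧ 2*k + 4 ≥ -4)) → (2*buf[h] - 5 < 1 ∧ (k - h - 8 ≥ 3 ∧ buf[4] - 5 < 6)) must hold; in canonical form it is ((3*h = -9 ∧ 3*h = 1) ∨ (3*buf[2] = h - 2 ∧ 2*k ≥ -8)) → (2*buf[h] < 6 ∧ k ≥ h + 11 ∧ buf[4] < 11).
Before k := k - 6: ((3*h = -9 ∧ 3*h = 1) ∨ (3*buf[2] = h - 2 ∧ 2*k ≥ 4)) → (2*buf[h] < 6 ∧ k ≥ h + 17 ∧ buf[4] < 11)
Before the loop (bound <=1), unroll the exhaustion recursion (WP_0 = exit-now case; WP_j = one more guarded iteration, up to j = 1):
  WP_0: (¬(k = 4)) ∧ (((3*h = -9 ∧ 3*h = 1) ∨ (3*buf[2] = h - 2 ∧ 2*k ≥ 4)) → (2*buf[h] < 6 ∧ k ≥ h + 17 ∧ buf[4] < 11))
  WP_1: (k = 4 → ((¬(k = 4)) ∧ (((3*h = -9 ∧ 3*h = 1) ∨ (3*buf[2] = h - 2 ∧ 2*k ≥ 4)) → (2*buf[h] < 6 ∧ k ≥ h + 17 ∧ buf[4] < 11)))) ∧ ((¬(k = 4)) → (((3*h = -9 ∧ 3*h = 1) ∨ (3*buf[2] = h - 2 ∧ 2*k ≥ 4)) → (2*buf[h] < 6 ∧ k ≥ h + 17 ∧ buf[4] < 11)))
So before the loop: (k = 4 → ((¬(k = 4)) ∧ (((3*h = -9 ∧ 3*h = 1) ∨ (3*buf[2] = h - 2 ∧ 2*k ≥ 4)) → (2*buf[h] < 6 ∧ k ≥ h + 17 ∧ buf[4] < 11)))) ∧ ((¬(k = 4)) → (((3*h = -9 ∧ 3*h = 1) ∨ (3*buf[2] = h - 2 ∧ 2*k ≥ 4)) → (2*buf[h] < 6 ∧ k ≥ h + 17 ∧ buf[4] < 11)))
Answer: WP = (k = 4 → ((¬(k = 4)) ∧ (((3*h = -9 ∧ 3*h = 1) ∨ (3*buf[2] = h - 2 ∧ 2*k ≥ 4)) → (2*buf[h] < 6 ∧ k ≥ h + 17 ∧ buf[4] < 11)))) ∧ ((¬(k = 4)) → (((3*h = -9 ∧ 3*h = 1) ∨ (3*buf[2] = h - 2 ∧ 2*k ≥ 4)) → (2*buf[h] < 6 ∧ k ≥ h + 17 ∧ buf[4] < 11)))


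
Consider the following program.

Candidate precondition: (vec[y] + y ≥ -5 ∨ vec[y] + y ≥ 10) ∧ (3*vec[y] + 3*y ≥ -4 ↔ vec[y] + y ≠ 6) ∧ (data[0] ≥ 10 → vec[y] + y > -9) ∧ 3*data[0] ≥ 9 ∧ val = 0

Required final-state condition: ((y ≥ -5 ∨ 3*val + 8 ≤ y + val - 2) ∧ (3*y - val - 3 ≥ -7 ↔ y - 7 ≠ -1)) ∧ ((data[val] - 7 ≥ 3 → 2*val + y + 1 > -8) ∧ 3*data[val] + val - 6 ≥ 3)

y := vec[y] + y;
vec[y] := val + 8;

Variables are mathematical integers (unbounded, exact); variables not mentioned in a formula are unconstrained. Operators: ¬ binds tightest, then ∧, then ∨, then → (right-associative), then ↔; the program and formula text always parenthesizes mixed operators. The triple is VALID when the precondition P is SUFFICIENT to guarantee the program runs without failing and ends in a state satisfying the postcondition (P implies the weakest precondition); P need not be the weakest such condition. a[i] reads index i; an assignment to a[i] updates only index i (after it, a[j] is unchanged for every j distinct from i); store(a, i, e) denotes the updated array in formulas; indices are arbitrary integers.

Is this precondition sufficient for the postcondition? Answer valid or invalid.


Working backward. After the program, the postcondition ((y ≥ -5 ∨ 3*val + 8 ≤ y + val - 2) ∧ (3*y - val - 3 ≥ -7 ↔ y - 7 ≠ -1)) ∧ ((data[val] - 7 ≥ 3 → 2*val + y + 1 > -8) ∧ 3*data[val] + val - 6 ≥ 3) must hold; in canonical form it is (y ≥ -5 ∨ 2*val ≤ y - 10) ∧ (3*y ≥ val - 4 ↔ y ≠ 6) ∧ (data[val] ≥ 10 → 2*val + y > -9) ∧ 3*data[val] + val ≥ 9.
Before vec[y] := val + 8: (y ≥ -5 ∨ 2*val ≤ y - 10) ∧ (3*y ≥ val - 4 ↔ y ≠ 6) ∧ (data[val] ≥ 10 → 2*val + y > -9) ∧ 3*data[val] + val ≥ 9
Before y := vec[y] + y: (vec[y] + y ≥ -5 ∨ 2*val ≤ vec[y] + y - 10) ∧ (3*vec[y] + 3*y ≥ val - 4 ↔ vec[y] + y ≠ 6) ∧ (data[val] ≥ 10 → vec[y] + 2*val + y > -9) ∧ 3*data[val] + val ≥ 9
The weakest precondition is (vec[y] + y ≥ -5 ∨ 2*val ≤ vec[y] + y - 10) ∧ (3*vec[y] + 3*y ≥ val - 4 ↔ vec[y] + y ≠ 6) ∧ (data[val] ≥ 10 → vec[y] + 2*val + y > -9) ∧ 3*data[val] + val ≥ 9.
Check whether (vec[y] + y ≥ -5 ∨ vec[y] + y ≥ 10) ∧ (3*vec[y] + 3*y ≥ -4 ↔ vec[y] + y ≠ 6) ∧ (data[0] ≥ 10 → vec[y] + y > -9) ∧ 3*data[0] ≥ 9 ∧ val = 0 implies it.
Every state satisfying the precondition satisfies the weakest precondition: the implication holds.
Answer: valid


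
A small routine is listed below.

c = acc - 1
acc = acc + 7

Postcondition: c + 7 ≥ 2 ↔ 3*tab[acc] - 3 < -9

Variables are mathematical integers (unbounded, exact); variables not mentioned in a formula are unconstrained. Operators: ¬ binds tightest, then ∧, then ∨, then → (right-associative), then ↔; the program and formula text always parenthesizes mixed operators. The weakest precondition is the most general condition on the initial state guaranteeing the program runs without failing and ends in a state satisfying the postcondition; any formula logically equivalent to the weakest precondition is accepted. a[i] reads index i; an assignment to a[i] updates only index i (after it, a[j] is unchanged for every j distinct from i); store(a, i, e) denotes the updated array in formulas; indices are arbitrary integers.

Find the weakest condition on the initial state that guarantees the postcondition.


Working backward. After the program, the postcondition c + 7 ≥ 2 ↔ 3*tab[acc] - 3 < -9 must hold; in canonical form it is c ≥ -5 ↔ 3*tab[acc] < -6.
Before acc := acc + 7: c ≥ -5 ↔ 3*tab[acc + 7] < -6
Before c := acc - 1: acc ≥ -4 ↔ 3*tab[acc + 7] < -6
Answer: WP = acc ≥ -4 ↔ 3*tab[acc + 7] < -6


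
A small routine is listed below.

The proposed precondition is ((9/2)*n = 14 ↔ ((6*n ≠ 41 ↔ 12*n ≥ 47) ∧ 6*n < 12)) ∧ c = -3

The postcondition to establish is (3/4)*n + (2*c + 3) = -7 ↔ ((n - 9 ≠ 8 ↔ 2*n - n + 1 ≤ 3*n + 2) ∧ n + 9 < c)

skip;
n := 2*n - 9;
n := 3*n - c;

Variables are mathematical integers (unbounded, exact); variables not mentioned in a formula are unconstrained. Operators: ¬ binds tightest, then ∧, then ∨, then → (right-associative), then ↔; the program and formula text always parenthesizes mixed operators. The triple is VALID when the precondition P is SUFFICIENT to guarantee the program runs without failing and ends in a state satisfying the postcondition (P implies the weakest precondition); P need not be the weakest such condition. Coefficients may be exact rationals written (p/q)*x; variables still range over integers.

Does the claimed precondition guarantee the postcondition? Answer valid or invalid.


Working backward. After the program, the postcondition (3/4)*n + (2*c + 3) = -7 ↔ ((n - 9 ≠ 8 ↔ 2*n - n + 1 ≤ 3*n + 2) ∧ n + 9 < c) must hold; in canonical form it is 2*c + (3/4)*n = -10 ↔ ((n ≠ 17 ↔ 2*n ≥ -1) ∧ n < c - 9).
Before n := 3*n - c: (5/4)*c + (9/4)*n = -10 ↔ ((3*n ≠ c + 17 ↔ 6*n ≥ 2*c - 1) ∧ 3*n < 2*c - 9)
Before n := 2*n - 9: (5/4)*c + (9/2)*n = 41/4 ↔ ((6*n ≠ c + 44 ↔ 12*n ≥ 2*c + 53) ∧ 6*n < 2*c + 18)
Before skip: (5/4)*c + (9/2)*n = 41/4 ↔ ((6*n ≠ c + 44 ↔ 12*n ≥ 2*c + 53) ∧ 6*n < 2*c + 18)
The weakest precondition is (5/4)*c + (9/2)*n = 41/4 ↔ ((6*n ≠ c + 44 ↔ 12*n ≥ 2*c + 53) ∧ 6*n < 2*c + 18).
Check whether ((9/2)*n = 14 ↔ ((6*n ≠ 41 ↔ 12*n ≥ 47) ∧ 6*n < 12)) ∧ c = -3 implies it.
Every state satisfying the precondition satisfies the weakest precondition: the implication holds.
Answer: valid


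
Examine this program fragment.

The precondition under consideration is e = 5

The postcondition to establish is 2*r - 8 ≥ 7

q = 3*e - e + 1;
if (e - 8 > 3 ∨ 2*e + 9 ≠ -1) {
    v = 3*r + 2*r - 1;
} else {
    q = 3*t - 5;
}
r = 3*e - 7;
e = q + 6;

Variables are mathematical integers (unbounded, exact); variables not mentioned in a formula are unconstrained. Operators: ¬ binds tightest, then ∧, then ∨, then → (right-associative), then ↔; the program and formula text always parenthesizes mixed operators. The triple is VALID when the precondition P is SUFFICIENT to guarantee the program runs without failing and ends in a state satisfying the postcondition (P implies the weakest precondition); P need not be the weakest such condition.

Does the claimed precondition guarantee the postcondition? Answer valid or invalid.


Working backward. After the program, the postcondition 2*r - 8 ≥ 7 must hold; in canonical form it is 2*r ≥ 15.
Before e := q + 6: 2*r ≥ 15
Before r := 3*e - 7: 6*e ≥ 29
Then branch requires 6*e ≥ 29; else branch requires 6*e ≥ 29.
Before the if: ((e > 11 ∨ 2*e ≠ -10) → 6*e ≥ 29) ∧ ((¬(e > 11 ∨ 2*e ≠ -10)) → 6*e ≥ 29)
Before q := 3*e - e + 1: ((e > 11 ∨ 2*e ≠ -10) → 6*e ≥ 29) ∧ ((¬(e > 11 ∨ 2*e ≠ -10)) → 6*e ≥ 29)
The weakest precondition is ((e > 11 ∨ 2*e ≠ -10) → 6*e ≥ 29) ∧ ((¬(e > 11 ∨ 2*e ≠ -10)) → 6*e ≥ 29).
Check whether e = 5 implies it.
Every state satisfying the precondition satisfies the weakest precondition: the implication holds.
Answer: valid
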